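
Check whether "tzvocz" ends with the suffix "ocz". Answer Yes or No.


Input string: 'tzvocz'
Suffix to check: 'ocz'
Last 3 characters of input: 'ocz'
Match: True
Result: Yes


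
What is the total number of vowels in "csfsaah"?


Input string: 'csfsaah'
Operation: count vowels (a, e, i, o, u)
Scan: s[0]='c', s[1]='s', s[2]='f', s[3]='s', s[4]='a' (vowel), s[5]='a' (vowel), s[6]='h'
Vowels found: 2
Result: 2


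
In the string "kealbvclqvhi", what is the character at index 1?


Input string: 'kealbvclqvhi'
Operation: get character at index 1
Index mapping: s[0]='k', s[1]='e'
Result: 'e'


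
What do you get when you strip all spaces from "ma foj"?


Input string: 'ma foj'
Operation: remove all spaces
Words: 'ma', 'foj'
Join without spaces: mafoj


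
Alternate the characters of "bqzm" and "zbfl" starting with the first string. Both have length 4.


String 1: 'bqzm'
String 2: 'zbfl'
Operation: alternate characters
Pairs: 'b'+'z', 'q'+'b', 'z'+'f', 'm'+'l'
Result: bzqbzfml


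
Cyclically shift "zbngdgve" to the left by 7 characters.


Input: 'zbngdgve', shift = 7
Operation: split at index 7 and swap parts
Front part s[0:7] = 'zbngdgv'
Back part s[7:] = 'e'
Rotated = back + front = 'e' + 'zbngdgv'
Result: ezbngdgv


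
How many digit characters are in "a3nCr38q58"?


Input string: 'a3nCr38q58'
Operation: count digit characters (0-9)
Scan: 'a', '3'(digit), 'n', 'C', 'r', '3'(digit), '8'(digit), 'q', '5'(digit), '8'(digit)
Digits found: 5
Result: 5


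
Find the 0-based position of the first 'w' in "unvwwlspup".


Input string: 'unvwwlspup'
Target: 'w'
Scanning left to right: s[0]='u', s[1]='n', s[2]='v', s[3]='w'
First match at index: 3


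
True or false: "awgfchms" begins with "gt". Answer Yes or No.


Input string: 'awgfchms'
Prefix to check: 'gt'
First 2 characters of input: 'aw'
Match: False
Result: No


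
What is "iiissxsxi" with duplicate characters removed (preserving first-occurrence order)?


Input: 'iiissxsxi'
Operation: keep first occurrence of each character
Scan: s[0]='i' new -> keep; s[1]='i' seen -> skip; s[2]='i' seen -> skip; s[3]='s' new -> keep; s[4]='s' seen -> skip; s[5]='x' new -> keep; s[6]='s' seen -> skip; s[7]='x' seen -> skip; s[8]='i' seen -> skip
Result: isx


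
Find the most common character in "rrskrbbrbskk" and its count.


Input: 'rrskrbbrbskk'
Operation: tally each character
Counts: 'b':3, 'k':3, 'r':4, 's':2
Maximum: 'r' appears 4 times


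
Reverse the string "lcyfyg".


Input string: 'lcyfyg'
Operation: reverse character order
Original order: 'l' -> 'c' -> 'y' -> 'f' -> 'y' -> 'g'
Reversed order: 'g' -> 'y' -> 'f' -> 'y' -> 'c' -> 'l'
Result: gyfycl


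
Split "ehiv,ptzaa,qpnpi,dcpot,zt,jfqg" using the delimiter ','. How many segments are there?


Input string: 'ehiv,ptzaa,qpnpi,dcpot,zt,jfqg'
Delimiter: ','
Split result: 'ehiv', 'ptzaa', 'qpnpi', 'dcpot', 'zt', 'jfqg'
Number of parts: 6


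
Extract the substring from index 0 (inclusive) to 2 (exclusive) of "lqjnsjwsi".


Input string: 'lqjnsjwsi'
Operation: slice [0:2]
Extract characters: s[0]='l', s[1]='q'
Result: lq


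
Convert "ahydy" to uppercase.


Input string: 'ahydy'
Operation: convert each letter to uppercase
Mapping: 'a'->'A', 'h'->'H', 'y'->'Y', 'd'->'D', 'y'->'Y'
Result: AHYDY


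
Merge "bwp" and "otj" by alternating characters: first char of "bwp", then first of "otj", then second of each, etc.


String 1: 'bwp'
String 2: 'otj'
Operation: alternate characters
Pairs: 'b'+'o', 'w'+'t', 'p'+'j'
Result: bowtpj


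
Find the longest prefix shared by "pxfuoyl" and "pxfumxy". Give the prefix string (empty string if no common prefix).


String 1: 'pxfuoyl'
String 2: 'pxfumxy'
Compare position by position:
pos 0: 'p' vs 'p' match
pos 1: 'x' vs 'x' match
pos 2: 'f' vs 'f' match
pos 3: 'u' vs 'u' match
pos 4: 'o' vs 'm' differ -> stop
Longest common prefix: "pxfu" (length 4)


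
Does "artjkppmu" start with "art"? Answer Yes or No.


Input string: 'artjkppmu'
Prefix to check: 'art'
First 3 characters of input: 'art'
Match: True
Result: Yes


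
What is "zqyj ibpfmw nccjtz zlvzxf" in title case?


Input string: 'zqyj ibpfmw nccjtz zlvzxf'
Operation: capitalize first letter of each word
Word transformations: 'zqyj'->'Zqyj', 'ibpfmw'->'Ibpfmw', 'nccjtz'->'Nccjtz', 'zlvzxf'->'Zlvzxf'
Result: Zqyj Ibpfmw Nccjtz Zlvzxf


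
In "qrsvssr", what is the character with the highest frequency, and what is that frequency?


Input: 'qrsvssr'
Operation: tally each character
Counts: 'q':1, 'r':2, 's':3, 'v':1
Maximum: 's' appears 3 times


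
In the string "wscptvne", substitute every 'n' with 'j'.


Input string: 'wscptvne'
Operation: replace 'n' with 'j'
Positions of 'n': 6
After replacement: wscptvje


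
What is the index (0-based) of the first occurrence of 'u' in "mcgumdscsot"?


Input string: 'mcgumdscsot'
Target: 'u'
Scanning left to right: s[0]='m', s[1]='c', s[2]='g', s[3]='u'
First match at index: 3


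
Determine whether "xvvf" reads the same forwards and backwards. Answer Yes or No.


Input string: 'xvvf'
Reversed: 'fvvx'
Compare pairs: s[0]='x' vs s[3]='f' (mismatch), s[1]='v' vs s[2]='v' (match)
Palindrome: No


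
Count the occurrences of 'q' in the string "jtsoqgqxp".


Input string: 'jtsoqgqxp'
Target character: 'q'
Scan each position: s[4]='q', s[6]='q'
Matches found at indices: 4, 6
Total: 2


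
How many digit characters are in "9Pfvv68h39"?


Input string: '9Pfvv68h39'
Operation: count digit characters (0-9)
Scan: '9'(digit), 'P', 'f', 'v', 'v', '6'(digit), '8'(digit), 'h', '3'(digit), '9'(digit)
Digits found: 5
Result: 5


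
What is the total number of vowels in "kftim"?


Input string: 'kftim'
Operation: count vowels (a, e, i, o, u)
Scan: s[0]='k', s[1]='f', s[2]='t', s[3]='i' (vowel), s[4]='m'
Vowels found: 1
Result: 1


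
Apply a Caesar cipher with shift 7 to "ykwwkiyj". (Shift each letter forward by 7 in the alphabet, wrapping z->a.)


Input: 'ykwwkiyj', shift = 7
Operation: for each letter, (position + 7) mod 26
Mapping: 'y'(24+7=31, 31 mod 26=5)->'f', 'k'(10+7=17)->'r', 'w'(22+7=29, 29 mod 26=3)->'d', 'w'(22+7=29, 29 mod 26=3)->'d', 'k'(10+7=17)->'r', 'i'(8+7=15)->'p', 'y'(24+7=31, 31 mod 26=5)->'f', 'j'(9+7=16)->'q'
Result: frddrpfq


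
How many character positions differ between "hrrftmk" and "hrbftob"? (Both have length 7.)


String 1: 'hrrftmk'
String 2: 'hrbftob'
Compare each position: pos 0: 'h'=='h', pos 1: 'r'=='r', pos 2: 'r'!='b', pos 3: 'f'=='f', pos 4: 't'=='t', pos 5: 'm'!='o', pos 6: 'k'!='b'
Differing positions: 3
Hamming distance: 3


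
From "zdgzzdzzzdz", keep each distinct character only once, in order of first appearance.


Input: 'zdgzzdzzzdz'
Operation: keep first occurrence of each character
Scan: s[0]='z' new -> keep; s[1]='d' new -> keep; s[2]='g' new -> keep; s[3]='z' seen -> skip; s[4]='z' seen -> skip; s[5]='d' seen -> skip; s[6]='z' seen -> skip; s[7]='z' seen -> skip; s[8]='z' seen -> skip; s[9]='d' seen -> skip; s[10]='z' seen -> skip
Result: zdg


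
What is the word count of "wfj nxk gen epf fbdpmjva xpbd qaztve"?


Input string: 'wfj nxk gen epf fbdpmjva xpbd qaztve'
Operation: split by spaces
Words found: 'wfj', 'nxk', 'gen', 'epf', 'fbdpmjva', 'xpbd', 'qaztve'
Word count: 7


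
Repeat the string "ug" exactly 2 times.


Input string: 'ug'
Operation: repeat 2 times
Concatenation: 'ug' + 'ug'
Result: ugug


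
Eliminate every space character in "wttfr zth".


Input string: 'wttfr zth'
Operation: remove all spaces
Words: 'wttfr', 'zth'
Join without spaces: wttfrzth


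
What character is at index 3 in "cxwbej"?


Input string: 'cxwbej'
Operation: get character at index 3
Index mapping: s[0]='c', s[1]='x', s[2]='w', s[3]='b'
Result: 'b'


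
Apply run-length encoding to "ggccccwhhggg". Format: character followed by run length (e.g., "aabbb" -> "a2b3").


Input: 'ggccccwhhggg'
Operation: identify consecutive runs
Runs: 'gg' -> g2, 'cccc' -> c4, 'w' -> w1, 'hh' -> h2, 'ggg' -> g3
Encoded: g2c4w1h2g3


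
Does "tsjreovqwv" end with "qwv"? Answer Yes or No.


Input string: 'tsjreovqwv'
Suffix to check: 'qwv'
Last 3 characters of input: 'qwv'
Match: True
Result: Yes


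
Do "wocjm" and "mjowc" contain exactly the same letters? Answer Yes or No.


String 1: 'wocjm' -> sorted: 'cjmow'
String 2: 'mjowc' -> sorted: 'cjmow'
Compare sorted forms: 'cjmow' == 'cjmow'
Anagram: Yes


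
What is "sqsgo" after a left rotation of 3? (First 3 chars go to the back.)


Input: 'sqsgo', shift = 3
Operation: split at index 3 and swap parts
Front part s[0:3] = 'sqs'
Back part s[3:] = 'go'
Rotated = back + front = 'go' + 'sqs'
Result: gosqs


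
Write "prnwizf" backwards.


Input string: 'prnwizf'
Operation: reverse character order
Original order: 'p' -> 'r' -> 'n' -> 'w' -> 'i' -> 'z' -> 'f'
Reversed order: 'f' -> 'z' -> 'i' -> 'w' -> 'n' -> 'r' -> 'p'
Result: fziwnrp


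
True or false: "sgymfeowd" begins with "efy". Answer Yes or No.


Input string: 'sgymfeowd'
Prefix to check: 'efy'
First 3 characters of input: 'sgy'
Match: False
Result: No


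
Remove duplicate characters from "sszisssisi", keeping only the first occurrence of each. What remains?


Input: 'sszisssisi'
Operation: keep first occurrence of each character
Scan: s[0]='s' new -> keep; s[1]='s' seen -> skip; s[2]='z' new -> keep; s[3]='i' new -> keep; s[4]='s' seen -> skip; s[5]='s' seen -> skip; s[6]='s' seen -> skip; s[7]='i' seen -> skip; s[8]='s' seen -> skip; s[9]='i' seen -> skip
Result: szi


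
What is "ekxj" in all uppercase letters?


Input string: 'ekxj'
Operation: convert each letter to uppercase
Mapping: 'e'->'E', 'k'->'K', 'x'->'X', 'j'->'J'
Result: EKXJ


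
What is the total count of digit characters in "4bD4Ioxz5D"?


Input string: '4bD4Ioxz5D'
Operation: count digit characters (0-9)
Scan: '4'(digit), 'b', 'D', '4'(digit), 'I', 'o', 'x', 'z', '5'(digit), 'D'
Digits found: 3
Result: 3


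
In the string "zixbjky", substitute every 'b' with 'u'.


Input string: 'zixbjky'
Operation: replace 'b' with 'u'
Positions of 'b': 3
After replacement: zixujky


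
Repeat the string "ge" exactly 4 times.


Input string: 'ge'
Operation: repeat 4 times
Concatenation: 'ge' + 'ge' + 'ge' + 'ge'
Result: gegegege


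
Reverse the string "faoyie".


Input string: 'faoyie'
Operation: reverse character order
Original order: 'f' -> 'a' -> 'o' -> 'y' -> 'i' -> 'e'
Reversed order: 'e' -> 'i' -> 'y' -> 'o' -> 'a' -> 'f'
Result: eiyoaf


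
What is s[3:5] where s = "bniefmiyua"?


Input string: 'bniefmiyua'
Operation: slice [3:5]
Extract characters: s[3]='e', s[4]='f'
Result: ef


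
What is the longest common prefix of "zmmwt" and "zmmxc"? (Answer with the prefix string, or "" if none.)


String 1: 'zmmwt'
String 2: 'zmmxc'
Compare position by position:
pos 0: 'z' vs 'z' match
pos 1: 'm' vs 'm' match
pos 2: 'm' vs 'm' match
pos 3: 'w' vs 'x' differ -> stop
Longest common prefix: "zmm" (length 3)


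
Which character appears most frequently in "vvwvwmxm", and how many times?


Input: 'vvwvwmxm'
Operation: tally each character
Counts: 'm':2, 'v':3, 'w':2, 'x':1
Maximum: 'v' appears 3 times


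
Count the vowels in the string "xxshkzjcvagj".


Input string: 'xxshkzjcvagj'
Operation: count vowels (a, e, i, o, u)
Scan: s[0]='x', s[1]='x', s[2]='s', s[3]='h', s[4]='k', s[5]='z', s[6]='j', s[7]='c', s[8]='v', s[9]='a' (vowel), s[10]='g', s[11]='j'
Vowels found: 1
Result: 1


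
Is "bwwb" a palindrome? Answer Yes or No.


Input string: 'bwwb'
Reversed: 'bwwb'
Compare pairs: s[0]='b' vs s[3]='b' (match), s[1]='w' vs s[2]='w' (match)
Palindrome: Yes


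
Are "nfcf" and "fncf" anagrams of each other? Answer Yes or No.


String 1: 'nfcf' -> sorted: 'cffn'
String 2: 'fncf' -> sorted: 'cffn'
Compare sorted forms: 'cffn' == 'cffn'
Anagram: Yes


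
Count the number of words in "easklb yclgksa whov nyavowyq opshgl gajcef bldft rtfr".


Input string: 'easklb yclgksa whov nyavowyq opshgl gajcef bldft rtfr'
Operation: split by spaces
Words found: 'easklb', 'yclgksa', 'whov', 'nyavowyq', 'opshgl', 'gajcef', 'bldft', 'rtfr'
Word count: 8


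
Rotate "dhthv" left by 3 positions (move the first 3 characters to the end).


Input: 'dhthv', shift = 3
Operation: split at index 3 and swap parts
Front part s[0:3] = 'dht'
Back part s[3:] = 'hv'
Rotated = back + front = 'hv' + 'dht'
Result: hvdht


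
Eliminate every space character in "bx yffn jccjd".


Input string: 'bx yffn jccjd'
Operation: remove all spaces
Words: 'bx', 'yffn', 'jccjd'
Join without spaces: bxyffnjccjd


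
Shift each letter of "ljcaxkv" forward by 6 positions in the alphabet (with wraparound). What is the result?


Input: 'ljcaxkv', shift = 6
Operation: for each letter, (position + 6) mod 26
Mapping: 'l'(11+6=17)->'r', 'j'(9+6=15)->'p', 'c'(2+6=8)->'i', 'a'(0+6=6)->'g', 'x'(23+6=29, 29 mod 26=3)->'d', 'k'(10+6=16)->'q', 'v'(21+6=27, 27 mod 26=1)->'b'
Result: rpigdqb


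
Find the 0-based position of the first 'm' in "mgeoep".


Input string: 'mgeoep'
Target: 'm'
Scanning left to right: s[0]='m'
First match at index: 0


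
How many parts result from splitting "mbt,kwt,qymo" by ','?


Input string: 'mbt,kwt,qymo'
Delimiter: ','
Split result: 'mbt', 'kwt', 'qymo'
Number of parts: 3


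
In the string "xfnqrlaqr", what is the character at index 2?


Input string: 'xfnqrlaqr'
Operation: get character at index 2
Index mapping: s[0]='x', s[1]='f', s[2]='n'
Result: 'n'


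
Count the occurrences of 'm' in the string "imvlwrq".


Input string: 'imvlwrq'
Target character: 'm'
Scan each position: s[1]='m'
Matches found at indices: 1
Total: 1


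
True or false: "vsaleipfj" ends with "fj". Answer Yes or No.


Input string: 'vsaleipfj'
Suffix to check: 'fj'
Last 2 characters of input: 'fj'
Match: True
Result: Yes


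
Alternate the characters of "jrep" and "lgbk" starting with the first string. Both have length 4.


String 1: 'jrep'
String 2: 'lgbk'
Operation: alternate characters
Pairs: 'j'+'l', 'r'+'g', 'e'+'b', 'p'+'k'
Result: jlrgebpk


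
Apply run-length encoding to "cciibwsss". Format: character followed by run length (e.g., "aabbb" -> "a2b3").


Input: 'cciibwsss'
Operation: identify consecutive runs
Runs: 'cc' -> c2, 'ii' -> i2, 'b' -> b1, 'w' -> w1, 'sss' -> s3
Encoded: c2i2b1w1s3


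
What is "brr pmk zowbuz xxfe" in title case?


Input string: 'brr pmk zowbuz xxfe'
Operation: capitalize first letter of each word
Word transformations: 'brr'->'Brr', 'pmk'->'Pmk', 'zowbuz'->'Zowbuz', 'xxfe'->'Xxfe'
Result: Brr Pmk Zowbuz Xxfe


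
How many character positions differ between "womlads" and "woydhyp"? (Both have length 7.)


String 1: 'womlads'
String 2: 'woydhyp'
Compare each position: pos 0: 'w'=='w', pos 1: 'o'=='o', pos 2: 'm'!='y', pos 3: 'l'!='d', pos 4: 'a'!='h', pos 5: 'd'!='y', pos 6: 's'!='p'
Differing positions: 5
Hamming distance: 5


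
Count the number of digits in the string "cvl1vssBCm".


Input string: 'cvl1vssBCm'
Operation: count digit characters (0-9)
Scan: 'c', 'v', 'l', '1'(digit), 'v', 's', 's', 'B', 'C', 'm'
Digits found: 1
Result: 1


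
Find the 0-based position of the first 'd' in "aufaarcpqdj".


Input string: 'aufaarcpqdj'
Target: 'd'
Scanning left to right: s[0]='a', s[1]='u', s[2]='f', s[3]='a', s[4]='a', s[5]='r', s[6]='c', s[7]='p', s[8]='q', s[9]='d'
First match at index: 9


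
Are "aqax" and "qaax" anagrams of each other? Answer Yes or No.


String 1: 'aqax' -> sorted: 'aaqx'
String 2: 'qaax' -> sorted: 'aaqx'
Compare sorted forms: 'aaqx' == 'aaqx'
Anagram: Yes


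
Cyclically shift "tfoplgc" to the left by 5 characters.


Input: 'tfoplgc', shift = 5
Operation: split at index 5 and swap parts
Front part s[0:5] = 'tfopl'
Back part s[5:] = 'gc'
Rotated = back + front = 'gc' + 'tfopl'
Result: gctfopl


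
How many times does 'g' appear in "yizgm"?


Input string: 'yizgm'
Target character: 'g'
Scan each position: s[3]='g'
Matches found at indices: 3
Total: 1


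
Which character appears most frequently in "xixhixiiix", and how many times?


Input: 'xixhixiiix'
Operation: tally each character
Counts: 'h':1, 'i':5, 'x':4
Maximum: 'i' appears 5 times


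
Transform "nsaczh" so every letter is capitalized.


Input string: 'nsaczh'
Operation: convert each letter to uppercase
Mapping: 'n'->'N', 's'->'S', 'a'->'A', 'c'->'C', 'z'->'Z', 'h'->'H'
Result: NSACZH


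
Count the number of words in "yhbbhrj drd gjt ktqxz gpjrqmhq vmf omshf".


Input string: 'yhbbhrj drd gjt ktqxz gpjrqmhq vmf omshf'
Operation: split by spaces
Words found: 'yhbbhrj', 'drd', 'gjt', 'ktqxz', 'gpjrqmhq', 'vmf', 'omshf'
Word count: 7


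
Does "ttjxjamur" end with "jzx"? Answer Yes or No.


Input string: 'ttjxjamur'
Suffix to check: 'jzx'
Last 3 characters of input: 'mur'
Match: False
Result: No


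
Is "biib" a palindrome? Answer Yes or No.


Input string: 'biib'
Reversed: 'biib'
Compare pairs: s[0]='b' vs s[3]='b' (match), s[1]='i' vs s[2]='i' (match)
Palindrome: Yes


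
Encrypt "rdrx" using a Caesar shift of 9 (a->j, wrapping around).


Input: 'rdrx', shift = 9
Operation: for each letter, (position + 9) mod 26
Mapping: 'r'(17+9=26, 26 mod 26=0)->'a', 'd'(3+9=12)->'m', 'r'(17+9=26, 26 mod 26=0)->'a', 'x'(23+9=32, 32 mod 26=6)->'g'
Result: amag


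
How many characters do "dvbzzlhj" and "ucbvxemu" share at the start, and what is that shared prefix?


String 1: 'dvbzzlhj'
String 2: 'ucbvxemu'
Compare position by position:
pos 0: 'd' vs 'u' differ -> stop
Longest common prefix: "" (length 0)


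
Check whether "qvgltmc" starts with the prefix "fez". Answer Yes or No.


Input string: 'qvgltmc'
Prefix to check: 'fez'
First 3 characters of input: 'qvg'
Match: False
Result: No


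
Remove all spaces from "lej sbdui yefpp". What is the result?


Input string: 'lej sbdui yefpp'
Operation: remove all spaces
Words: 'lej', 'sbdui', 'yefpp'
Join without spaces: lejsbduiyefpp


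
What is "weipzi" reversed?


Input string: 'weipzi'
Operation: reverse character order
Original order: 'w' -> 'e' -> 'i' -> 'p' -> 'z' -> 'i'
Reversed order: 'i' -> 'z' -> 'p' -> 'i' -> 'e' -> 'w'
Result: izpiew


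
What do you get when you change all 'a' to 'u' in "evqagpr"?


Input string: 'evqagpr'
Operation: replace 'a' with 'u'
Positions of 'a': 3
After replacement: evqugpr


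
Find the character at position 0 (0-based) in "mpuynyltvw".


Input string: 'mpuynyltvw'
Operation: get character at index 0
Index mapping: s[0]='m'
Result: 'm'


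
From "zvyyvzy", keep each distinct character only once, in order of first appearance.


Input: 'zvyyvzy'
Operation: keep first occurrence of each character
Scan: s[0]='z' new -> keep; s[1]='v' new -> keep; s[2]='y' new -> keep; s[3]='y' seen -> skip; s[4]='v' seen -> skip; s[5]='z' seen -> skip; s[6]='y' seen -> skip
Result: zvy


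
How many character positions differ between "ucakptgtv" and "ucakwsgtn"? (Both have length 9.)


String 1: 'ucakptgtv'
String 2: 'ucakwsgtn'
Compare each position: pos 0: 'u'=='u', pos 1: 'c'=='c', pos 2: 'a'=='a', pos 3: 'k'=='k', pos 4: 'p'!='w', pos 5: 't'!='s', pos 6: 'g'=='g', pos 7: 't'=='t', pos 8: 'v'!='n'
Differing positions: 3
Hamming distance: 3


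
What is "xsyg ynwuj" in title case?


Input string: 'xsyg ynwuj'
Operation: capitalize first letter of each word
Word transformations: 'xsyg'->'Xsyg', 'ynwuj'->'Ynwuj'
Result: Xsyg Ynwuj


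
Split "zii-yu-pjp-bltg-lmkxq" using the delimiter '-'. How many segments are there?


Input string: 'zii-yu-pjp-bltg-lmkxq'
Delimiter: '-'
Split result: 'zii', 'yu', 'pjp', 'bltg', 'lmkxq'
Number of parts: 5


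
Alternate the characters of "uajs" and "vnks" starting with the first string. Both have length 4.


String 1: 'uajs'
String 2: 'vnks'
Operation: alternate characters
Pairs: 'u'+'v', 'a'+'n', 'j'+'k', 's'+'s'
Result: uvanjkss


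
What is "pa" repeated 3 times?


Input string: 'pa'
Operation: repeat 3 times
Concatenation: 'pa' + 'pa' + 'pa'
Result: papapa


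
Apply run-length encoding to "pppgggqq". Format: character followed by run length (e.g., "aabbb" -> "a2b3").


Input: 'pppgggqq'
Operation: identify consecutive runs
Runs: 'ppp' -> p3, 'ggg' -> g3, 'qq' -> q2
Encoded: p3g3q2


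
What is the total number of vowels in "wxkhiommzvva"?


Input string: 'wxkhiommzvva'
Operation: count vowels (a, e, i, o, u)
Scan: s[0]='w', s[1]='x', s[2]='k', s[3]='h', s[4]='i' (vowel), s[5]='o' (vowel), s[6]='m', s[7]='m', s[8]='z', s[9]='v', s[10]='v', s[11]='a' (vowel)
Vowels found: 3
Result: 3


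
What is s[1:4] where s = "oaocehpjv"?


Input string: 'oaocehpjv'
Operation: slice [1:4]
Extract characters: s[1]='a', s[2]='o', s[3]='c'
Result: aoc


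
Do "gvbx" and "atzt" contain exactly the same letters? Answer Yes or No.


String 1: 'gvbx' -> sorted: 'bgvx'
String 2: 'atzt' -> sorted: 'attz'
Compare sorted forms: 'bgvx' != 'attz'
Anagram: No


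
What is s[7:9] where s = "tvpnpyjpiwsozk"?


Input string: 'tvpnpyjpiwsozk'
Operation: slice [7:9]
Extract characters: s[7]='p', s[8]='i'
Result: pi


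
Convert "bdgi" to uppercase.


Input string: 'bdgi'
Operation: convert each letter to uppercase
Mapping: 'b'->'B', 'd'->'D', 'g'->'G', 'i'->'I'
Result: BDGI


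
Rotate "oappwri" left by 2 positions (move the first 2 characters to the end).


Input: 'oappwri', shift = 2
Operation: split at index 2 and swap parts
Front part s[0:2] = 'oa'
Back part s[2:] = 'ppwri'
Rotated = back + front = 'ppwri' + 'oa'
Result: ppwrioa


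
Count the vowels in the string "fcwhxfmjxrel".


Input string: 'fcwhxfmjxrel'
Operation: count vowels (a, e, i, o, u)
Scan: s[0]='f', s[1]='c', s[2]='w', s[3]='h', s[4]='x', s[5]='f', s[6]='m', s[7]='j', s[8]='x', s[9]='r', s[10]='e' (vowel), s[11]='l'
Vowels found: 1
Result: 1


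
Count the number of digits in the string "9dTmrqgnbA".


Input string: '9dTmrqgnbA'
Operation: count digit characters (0-9)
Scan: '9'(digit), 'd', 'T', 'm', 'r', 'q', 'g', 'n', 'b', 'A'
Digits found: 1
Result: 1


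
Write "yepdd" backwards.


Input string: 'yepdd'
Operation: reverse character order
Original order: 'y' -> 'e' -> 'p' -> 'd' -> 'd'
Reversed order: 'd' -> 'd' -> 'p' -> 'e' -> 'y'
Result: ddpey


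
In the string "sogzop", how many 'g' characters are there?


Input string: 'sogzop'
Target character: 'g'
Scan each position: s[2]='g'
Matches found at indices: 2
Total: 1


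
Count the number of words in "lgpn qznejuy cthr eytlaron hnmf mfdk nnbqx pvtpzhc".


Input string: 'lgpn qznejuy cthr eytlaron hnmf mfdk nnbqx pvtpzhc'
Operation: split by spaces
Words found: 'lgpn', 'qznejuy', 'cthr', 'eytlaron', 'hnmf', 'mfdk', 'nnbqx', 'pvtpzhc'
Word count: 8


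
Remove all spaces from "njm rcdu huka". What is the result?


Input string: 'njm rcdu huka'
Operation: remove all spaces
Words: 'njm', 'rcdu', 'huka'
Join without spaces: njmrcduhuka


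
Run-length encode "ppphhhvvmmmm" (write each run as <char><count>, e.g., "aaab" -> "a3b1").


Input: 'ppphhhvvmmmm'
Operation: identify consecutive runs
Runs: 'ppp' -> p3, 'hhh' -> h3, 'vv' -> v2, 'mmmm' -> m4
Encoded: p3h3v2m4


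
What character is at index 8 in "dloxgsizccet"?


Input string: 'dloxgsizccet'
Operation: get character at index 8
Index mapping: s[0]='d', s[1]='l', s[2]='o', s[3]='x', s[4]='g', s[5]='s', s[6]='i', s[7]='z', s[8]='c'
Result: 'c'


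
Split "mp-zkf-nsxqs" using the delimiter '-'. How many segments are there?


Input string: 'mp-zkf-nsxqs'
Delimiter: '-'
Split result: 'mp', 'zkf', 'nsxqs'
Number of parts: 3


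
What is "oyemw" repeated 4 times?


Input string: 'oyemw'
Operation: repeat 4 times
Concatenation: 'oyemw' + 'oyemw' + 'oyemw' + 'oyemw'
Result: oyemwoyemwoyemwoyemw


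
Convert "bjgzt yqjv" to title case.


Input string: 'bjgzt yqjv'
Operation: capitalize first letter of each word
Word transformations: 'bjgzt'->'Bjgzt', 'yqjv'->'Yqjv'
Result: Bjgzt Yqjv


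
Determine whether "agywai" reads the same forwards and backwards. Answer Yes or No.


Input string: 'agywai'
Reversed: 'iawyga'
Compare pairs: s[0]='a' vs s[5]='i' (mismatch), s[1]='g' vs s[4]='a' (mismatch), s[2]='y' vs s[3]='w' (mismatch)
Palindrome: No


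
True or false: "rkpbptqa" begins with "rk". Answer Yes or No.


Input string: 'rkpbptqa'
Prefix to check: 'rk'
First 2 characters of input: 'rk'
Match: True
Result: Yes


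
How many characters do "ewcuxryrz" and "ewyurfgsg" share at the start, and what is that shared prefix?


String 1: 'ewcuxryrz'
String 2: 'ewyurfgsg'
Compare position by position:
pos 0: 'e' vs 'e' match
pos 1: 'w' vs 'w' match
pos 2: 'c' vs 'y' differ -> stop
Longest common prefix: "ew" (length 2)


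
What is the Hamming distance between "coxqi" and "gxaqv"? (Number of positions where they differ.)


String 1: 'coxqi'
String 2: 'gxaqv'
Compare each position: pos 0: 'c'!='g', pos 1: 'o'!='x', pos 2: 'x'!='a', pos 3: 'q'=='q', pos 4: 'i'!='v'
Differing positions: 4
Hamming distance: 4


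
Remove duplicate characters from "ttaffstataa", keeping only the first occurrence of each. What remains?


Input: 'ttaffstataa'
Operation: keep first occurrence of each character
Scan: s[0]='t' new -> keep; s[1]='t' seen -> skip; s[2]='a' new -> keep; s[3]='f' new -> keep; s[4]='f' seen -> skip; s[5]='s' new -> keep; s[6]='t' seen -> skip; s[7]='a' seen -> skip; s[8]='t' seen -> skip; s[9]='a' seen -> skip; s[10]='a' seen -> skip
Result: tafs


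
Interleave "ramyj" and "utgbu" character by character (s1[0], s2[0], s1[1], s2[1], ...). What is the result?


String 1: 'ramyj'
String 2: 'utgbu'
Operation: alternate characters
Pairs: 'r'+'u', 'a'+'t', 'm'+'g', 'y'+'b', 'j'+'u'
Result: ruatmgybju


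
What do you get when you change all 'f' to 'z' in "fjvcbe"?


Input string: 'fjvcbe'
Operation: replace 'f' with 'z'
Positions of 'f': 0
After replacement: zjvcbe


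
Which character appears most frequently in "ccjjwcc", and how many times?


Input: 'ccjjwcc'
Operation: tally each character
Counts: 'c':4, 'j':2, 'w':1
Maximum: 'c' appears 4 times


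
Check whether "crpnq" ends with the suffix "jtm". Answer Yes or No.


Input string: 'crpnq'
Suffix to check: 'jtm'
Last 3 characters of input: 'pnq'
Match: False
Result: No


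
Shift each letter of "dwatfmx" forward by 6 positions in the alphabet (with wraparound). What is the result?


Input: 'dwatfmx', shift = 6
Operation: for each letter, (position + 6) mod 26
Mapping: 'd'(3+6=9)->'j', 'w'(22+6=28, 28 mod 26=2)->'c', 'a'(0+6=6)->'g', 't'(19+6=25)->'z', 'f'(5+6=11)->'l', 'm'(12+6=18)->'s', 'x'(23+6=29, 29 mod 26=3)->'d'
Result: jcgzlsd


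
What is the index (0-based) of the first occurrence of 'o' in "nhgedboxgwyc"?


Input string: 'nhgedboxgwyc'
Target: 'o'
Scanning left to right: s[0]='n', s[1]='h', s[2]='g', s[3]='e', s[4]='d', s[5]='b', s[6]='o'
First match at index: 6


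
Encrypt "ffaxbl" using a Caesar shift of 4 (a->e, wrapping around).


Input: 'ffaxbl', shift = 4
Operation: for each letter, (position + 4) mod 26
Mapping: 'f'(5+4=9)->'j', 'f'(5+4=9)->'j', 'a'(0+4=4)->'e', 'x'(23+4=27, 27 mod 26=1)->'b', 'b'(1+4=5)->'f', 'l'(11+4=15)->'p'
Result: jjebfp


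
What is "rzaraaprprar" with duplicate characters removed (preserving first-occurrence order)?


Input: 'rzaraaprprar'
Operation: keep first occurrence of each character
Scan: s[0]='r' new -> keep; s[1]='z' new -> keep; s[2]='a' new -> keep; s[3]='r' seen -> skip; s[4]='a' seen -> skip; s[5]='a' seen -> skip; s[6]='p' new -> keep; s[7]='r' seen -> skip; s[8]='p' seen -> skip; s[9]='r' seen -> skip; s[10]='a' seen -> skip; s[11]='r' seen -> skip
Result: rzap


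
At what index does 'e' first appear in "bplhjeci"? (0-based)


Input string: 'bplhjeci'
Target: 'e'
Scanning left to right: s[0]='b', s[1]='p', s[2]='l', s[3]='h', s[4]='j', s[5]='e'
First match at index: 5


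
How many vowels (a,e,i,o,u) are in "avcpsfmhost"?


Input string: 'avcpsfmhost'
Operation: count vowels (a, e, i, o, u)
Scan: s[0]='a' (vowel), s[1]='v', s[2]='c', s[3]='p', s[4]='s', s[5]='f', s[6]='m', s[7]='h', s[8]='o' (vowel), s[9]='s', s[10]='t'
Vowels found: 2
Result: 2


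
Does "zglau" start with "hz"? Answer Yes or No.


Input string: 'zglau'
Prefix to check: 'hz'
First 2 characters of input: 'zg'
Match: False
Result: No


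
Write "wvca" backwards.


Input string: 'wvca'
Operation: reverse character order
Original order: 'w' -> 'v' -> 'c' -> 'a'
Reversed order: 'a' -> 'c' -> 'v' -> 'w'
Result: acvw


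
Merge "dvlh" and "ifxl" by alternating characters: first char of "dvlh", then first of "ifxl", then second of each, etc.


String 1: 'dvlh'
String 2: 'ifxl'
Operation: alternate characters
Pairs: 'd'+'i', 'v'+'f', 'l'+'x', 'h'+'l'
Result: divflxhl


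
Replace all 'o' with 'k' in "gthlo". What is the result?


Input string: 'gthlo'
Operation: replace 'o' with 'k'
Positions of 'o': 4
After replacement: gthlk


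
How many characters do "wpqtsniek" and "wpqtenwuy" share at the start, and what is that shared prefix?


String 1: 'wpqtsniek'
String 2: 'wpqtenwuy'
Compare position by position:
pos 0: 'w' vs 'w' match
pos 1: 'p' vs 'p' match
pos 2: 'q' vs 'q' match
pos 3: 't' vs 't' match
pos 4: 's' vs 'e' differ -> stop
Longest common prefix: "wpqt" (length 4)


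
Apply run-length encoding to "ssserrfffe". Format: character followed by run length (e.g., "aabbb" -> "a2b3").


Input: 'ssserrfffe'
Operation: identify consecutive runs
Runs: 'sss' -> s3, 'e' -> e1, 'rr' -> r2, 'fff' -> f3, 'e' -> e1
Encoded: s3e1r2f3e1


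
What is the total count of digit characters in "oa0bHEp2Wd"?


Input string: 'oa0bHEp2Wd'
Operation: count digit characters (0-9)
Scan: 'o', 'a', '0'(digit), 'b', 'H', 'E', 'p', '2'(digit), 'W', 'd'
Digits found: 2
Result: 2


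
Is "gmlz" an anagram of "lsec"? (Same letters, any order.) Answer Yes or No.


String 1: 'lsec' -> sorted: 'cels'
String 2: 'gmlz' -> sorted: 'glmz'
Compare sorted forms: 'cels' != 'glmz'
Anagram: No


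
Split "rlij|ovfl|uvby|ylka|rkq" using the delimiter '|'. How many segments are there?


Input string: 'rlij|ovfl|uvby|ylka|rkq'
Delimiter: '|'
Split result: 'rlij', 'ovfl', 'uvby', 'ylka', 'rkq'
Number of parts: 5


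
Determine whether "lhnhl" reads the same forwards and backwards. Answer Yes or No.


Input string: 'lhnhl'
Reversed: 'lhnhl'
Compare pairs: s[0]='l' vs s[4]='l' (match), s[1]='h' vs s[3]='h' (match)
Palindrome: Yes


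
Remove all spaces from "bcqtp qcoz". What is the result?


Input string: 'bcqtp qcoz'
Operation: remove all spaces
Words: 'bcqtp', 'qcoz'
Join without spaces: bcqtpqcoz


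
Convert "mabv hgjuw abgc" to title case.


Input string: 'mabv hgjuw abgc'
Operation: capitalize first letter of each word
Word transformations: 'mabv'->'Mabv', 'hgjuw'->'Hgjuw', 'abgc'->'Abgc'
Result: Mabv Hgjuw Abgc


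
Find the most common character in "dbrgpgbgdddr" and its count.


Input: 'dbrgpgbgdddr'
Operation: tally each character
Counts: 'b':2, 'd':4, 'g':3, 'p':1, 'r':2
Maximum: 'd' appears 4 times


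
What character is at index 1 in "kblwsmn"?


Input string: 'kblwsmn'
Operation: get character at index 1
Index mapping: s[0]='k', s[1]='b'
Result: 'b'


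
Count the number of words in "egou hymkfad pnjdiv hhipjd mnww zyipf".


Input string: 'egou hymkfad pnjdiv hhipjd mnww zyipf'
Operation: split by spaces
Words found: 'egou', 'hymkfad', 'pnjdiv', 'hhipjd', 'mnww', 'zyipf'
Word count: 6


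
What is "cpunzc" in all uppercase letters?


Input string: 'cpunzc'
Operation: convert each letter to uppercase
Mapping: 'c'->'C', 'p'->'P', 'u'->'U', 'n'->'N', 'z'->'Z', 'c'->'C'
Result: CPUNZC


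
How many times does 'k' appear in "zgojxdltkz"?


Input string: 'zgojxdltkz'
Target character: 'k'
Scan each position: s[8]='k'
Matches found at indices: 8
Total: 1


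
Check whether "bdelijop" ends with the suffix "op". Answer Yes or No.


Input string: 'bdelijop'
Suffix to check: 'op'
Last 2 characters of input: 'op'
Match: True
Result: Yes


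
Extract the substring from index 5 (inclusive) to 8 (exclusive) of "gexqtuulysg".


Input string: 'gexqtuulysg'
Operation: slice [5:8]
Extract characters: s[5]='u', s[6]='u', s[7]='l'
Result: uul


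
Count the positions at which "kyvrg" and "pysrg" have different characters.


String 1: 'kyvrg'
String 2: 'pysrg'
Compare each position: pos 0: 'k'!='p', pos 1: 'y'=='y', pos 2: 'v'!='s', pos 3: 'r'=='r', pos 4: 'g'=='g'
Differing positions: 2
Hamming distance: 2


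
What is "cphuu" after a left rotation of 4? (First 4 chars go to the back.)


Input: 'cphuu', shift = 4
Operation: split at index 4 and swap parts
Front part s[0:4] = 'cphu'
Back part s[4:] = 'u'
Rotated = back + front = 'u' + 'cphu'
Result: ucphu


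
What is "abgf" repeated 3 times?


Input string: 'abgf'
Operation: repeat 3 times
Concatenation: 'abgf' + 'abgf' + 'abgf'
Result: abgfabgfabgf


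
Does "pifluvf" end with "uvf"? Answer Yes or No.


Input string: 'pifluvf'
Suffix to check: 'uvf'
Last 3 characters of input: 'uvf'
Match: True
Result: Yes


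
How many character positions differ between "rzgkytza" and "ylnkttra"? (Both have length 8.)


String 1: 'rzgkytza'
String 2: 'ylnkttra'
Compare each position: pos 0: 'r'!='y', pos 1: 'z'!='l', pos 2: 'g'!='n', pos 3: 'k'=='k', pos 4: 'y'!='t', pos 5: 't'=='t', pos 6: 'z'!='r', pos 7: 'a'=='a'
Differing positions: 5
Hamming distance: 5


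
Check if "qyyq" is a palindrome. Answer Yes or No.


Input string: 'qyyq'
Reversed: 'qyyq'
Compare pairs: s[0]='q' vs s[3]='q' (match), s[1]='y' vs s[2]='y' (match)
Palindrome: Yes


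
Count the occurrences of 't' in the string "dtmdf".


Input string: 'dtmdf'
Target character: 't'
Scan each position: s[1]='t'
Matches found at indices: 1
Total: 1


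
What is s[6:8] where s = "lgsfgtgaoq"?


Input string: 'lgsfgtgaoq'
Operation: slice [6:8]
Extract characters: s[6]='g', s[7]='a'
Result: ga


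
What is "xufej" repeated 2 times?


Input string: 'xufej'
Operation: repeat 2 times
Concatenation: 'xufej' + 'xufej'
Result: xufejxufej


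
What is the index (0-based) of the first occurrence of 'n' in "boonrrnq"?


Input string: 'boonrrnq'
Target: 'n'
Scanning left to right: s[0]='b', s[1]='o', s[2]='o', s[3]='n'
First match at index: 3


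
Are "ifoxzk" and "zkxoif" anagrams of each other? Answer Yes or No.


String 1: 'ifoxzk' -> sorted: 'fikoxz'
String 2: 'zkxoif' -> sorted: 'fikoxz'
Compare sorted forms: 'fikoxz' == 'fikoxz'
Anagram: Yes


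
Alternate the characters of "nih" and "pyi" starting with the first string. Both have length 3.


String 1: 'nih'
String 2: 'pyi'
Operation: alternate characters
Pairs: 'n'+'p', 'i'+'y', 'h'+'i'
Result: npiyhi


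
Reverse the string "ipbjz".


Input string: 'ipbjz'
Operation: reverse character order
Original order: 'i' -> 'p' -> 'b' -> 'j' -> 'z'
Reversed order: 'z' -> 'j' -> 'b' -> 'p' -> 'i'
Result: zjbpi


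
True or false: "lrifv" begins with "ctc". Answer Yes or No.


Input string: 'lrifv'
Prefix to check: 'ctc'
First 3 characters of input: 'lri'
Match: False
Result: No


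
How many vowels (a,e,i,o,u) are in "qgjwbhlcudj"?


Input string: 'qgjwbhlcudj'
Operation: count vowels (a, e, i, o, u)
Scan: s[0]='q', s[1]='g', s[2]='j', s[3]='w', s[4]='b', s[5]='h', s[6]='l', s[7]='c', s[8]='u' (vowel), s[9]='d', s[10]='j'
Vowels found: 1
Result: 1


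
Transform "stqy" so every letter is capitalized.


Input string: 'stqy'
Operation: convert each letter to uppercase
Mapping: 's'->'S', 't'->'T', 'q'->'Q', 'y'->'Y'
Result: STQY


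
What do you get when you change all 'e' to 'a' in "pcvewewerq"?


Input string: 'pcvewewerq'
Operation: replace 'e' with 'a'
Positions of 'e': 3, 5, 7
After replacement: pcvawawarq


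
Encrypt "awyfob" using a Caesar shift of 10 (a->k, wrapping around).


Input: 'awyfob', shift = 10
Operation: for each letter, (position + 10) mod 26
Mapping: 'a'(0+10=10)->'k', 'w'(22+10=32, 32 mod 26=6)->'g', 'y'(24+10=34, 34 mod 26=8)->'i', 'f'(5+10=15)->'p', 'o'(14+10=24)->'y', 'b'(1+10=11)->'l'
Result: kgipyl


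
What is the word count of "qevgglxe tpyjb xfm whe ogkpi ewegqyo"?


Input string: 'qevgglxe tpyjb xfm whe ogkpi ewegqyo'
Operation: split by spaces
Words found: 'qevgglxe', 'tpyjb', 'xfm', 'whe', 'ogkpi', 'ewegqyo'
Word count: 6


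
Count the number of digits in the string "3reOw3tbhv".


Input string: '3reOw3tbhv'
Operation: count digit characters (0-9)
Scan: '3'(digit), 'r', 'e', 'O', 'w', '3'(digit), 't', 'b', 'h', 'v'
Digits found: 2
Result: 2


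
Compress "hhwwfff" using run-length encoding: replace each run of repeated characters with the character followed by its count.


Input: 'hhwwfff'
Operation: identify consecutive runs
Runs: 'hh' -> h2, 'ww' -> w2, 'fff' -> f3
Encoded: h2w2f3


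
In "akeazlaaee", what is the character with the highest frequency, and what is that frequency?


Input: 'akeazlaaee'
Operation: tally each character
Counts: 'a':4, 'e':3, 'k':1, 'l':1, 'z':1
Maximum: 'a' appears 4 times


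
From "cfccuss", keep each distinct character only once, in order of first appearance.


Input: 'cfccuss'
Operation: keep first occurrence of each character
Scan: s[0]='c' new -> keep; s[1]='f' new -> keep; s[2]='c' seen -> skip; s[3]='c' seen -> skip; s[4]='u' new -> keep; s[5]='s' new -> keep; s[6]='s' seen -> skip
Result: cfus


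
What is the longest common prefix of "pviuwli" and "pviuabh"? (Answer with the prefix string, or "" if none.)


String 1: 'pviuwli'
String 2: 'pviuabh'
Compare position by position:
pos 0: 'p' vs 'p' match
pos 1: 'v' vs 'v' match
pos 2: 'i' vs 'i' match
pos 3: 'u' vs 'u' match
pos 4: 'w' vs 'a' differ -> stop
Longest common prefix: "pviu" (length 4)


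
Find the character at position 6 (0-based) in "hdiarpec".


Input string: 'hdiarpec'
Operation: get character at index 6
Index mapping: s[0]='h', s[1]='d', s[2]='i', s[3]='a', s[4]='r', s[5]='p', s[6]='e'
Result: 'e'


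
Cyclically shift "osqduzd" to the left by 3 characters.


Input: 'osqduzd', shift = 3
Operation: split at index 3 and swap parts
Front part s[0:3] = 'osq'
Back part s[3:] = 'duzd'
Rotated = back + front = 'duzd' + 'osq'
Result: duzdosq


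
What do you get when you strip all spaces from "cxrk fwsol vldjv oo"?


Input string: 'cxrk fwsol vldjv oo'
Operation: remove all spaces
Words: 'cxrk', 'fwsol', 'vldjv', 'oo'
Join without spaces: cxrkfwsolvldjvoo


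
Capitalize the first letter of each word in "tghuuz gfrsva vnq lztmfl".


Input string: 'tghuuz gfrsva vnq lztmfl'
Operation: capitalize first letter of each word
Word transformations: 'tghuuz'->'Tghuuz', 'gfrsva'->'Gfrsva', 'vnq'->'Vnq', 'lztmfl'->'Lztmfl'
Result: Tghuuz Gfrsva Vnq Lztmfl


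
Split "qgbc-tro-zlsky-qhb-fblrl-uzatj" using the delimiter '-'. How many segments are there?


Input string: 'qgbc-tro-zlsky-qhb-fblrl-uzatj'
Delimiter: '-'
Split result: 'qgbc', 'tro', 'zlsky', 'qhb', 'fblrl', 'uzatj'
Number of parts: 6


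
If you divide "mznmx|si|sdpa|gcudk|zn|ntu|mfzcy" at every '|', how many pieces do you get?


Input string: 'mznmx|si|sdpa|gcudk|zn|ntu|mfzcy'
Delimiter: '|'
Split result: 'mznmx', 'si', 'sdpa', 'gcudk', 'zn', 'ntu', 'mfzcy'
Number of parts: 7


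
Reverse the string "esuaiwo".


Input string: 'esuaiwo'
Operation: reverse character order
Original order: 'e' -> 's' -> 'u' -> 'a' -> 'i' -> 'w' -> 'o'
Reversed order: 'o' -> 'w' -> 'i' -> 'a' -> 'u' -> 's' -> 'e'
Result: owiause


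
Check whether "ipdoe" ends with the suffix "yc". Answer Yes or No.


Input string: 'ipdoe'
Suffix to check: 'yc'
Last 2 characters of input: 'oe'
Match: False
Result: No
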